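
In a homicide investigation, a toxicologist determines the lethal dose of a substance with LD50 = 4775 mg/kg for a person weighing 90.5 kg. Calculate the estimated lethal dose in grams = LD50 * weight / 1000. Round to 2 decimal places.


Lethal dose calculation:
Lethal dose = LD50 * body_weight / 1000
= 4775 * 90.5 / 1000
= 432137.5 / 1000
= 432.14 g

432.14


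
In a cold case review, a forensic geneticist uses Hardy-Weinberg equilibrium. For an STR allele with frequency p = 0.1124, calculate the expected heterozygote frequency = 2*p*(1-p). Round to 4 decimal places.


Hardy-Weinberg heterozygote frequency:
q = 1 - p = 1 - 0.1124 = 0.8876
2pq = 2 * 0.1124 * 0.8876 = 0.1995

0.1995


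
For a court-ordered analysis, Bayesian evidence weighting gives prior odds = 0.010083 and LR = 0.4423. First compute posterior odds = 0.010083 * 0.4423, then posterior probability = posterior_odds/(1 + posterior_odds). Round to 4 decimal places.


Bayesian evidence evaluation:
Posterior odds = prior_odds * LR = 0.010083 * 0.4423 = 0.004459711
Posterior probability = posterior_odds / (1 + posterior_odds)
= 0.004459711 / (1 + 0.004459711)
= 0.004459711 / 1.004459711
= 0.0044

0.0044


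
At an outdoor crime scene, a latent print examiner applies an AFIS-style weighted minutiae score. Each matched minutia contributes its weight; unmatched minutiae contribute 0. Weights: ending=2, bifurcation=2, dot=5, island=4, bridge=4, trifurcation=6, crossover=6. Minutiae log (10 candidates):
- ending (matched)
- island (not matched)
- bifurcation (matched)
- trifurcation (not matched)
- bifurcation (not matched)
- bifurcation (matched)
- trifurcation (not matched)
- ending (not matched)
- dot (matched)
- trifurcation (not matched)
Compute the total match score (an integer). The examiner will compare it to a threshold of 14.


Weighted minutiae match score:
  ending: matched, +2 (running total 2)
  island: not matched, +0
  bifurcation: matched, +2 (running total 4)
  trifurcation: not matched, +0
  bifurcation: not matched, +0
  bifurcation: matched, +2 (running total 6)
  trifurcation: not matched, +0
  ending: not matched, +0
  dot: matched, +5 (running total 11)
  trifurcation: not matched, +0
Total score = 11
Threshold = 14; verdict = inconclusive

11


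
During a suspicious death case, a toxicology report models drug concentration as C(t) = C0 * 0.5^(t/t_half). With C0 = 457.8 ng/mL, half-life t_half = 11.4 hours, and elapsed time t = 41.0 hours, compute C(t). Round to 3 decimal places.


Drug concentration decay:
Number of half-lives = t / t_half = 41.0 / 11.4 = 3.596491
Decay factor = 0.5^3.596491 = 0.08267007
C(t) = 457.8 * 0.08267007 = 37.846 ng/mL

37.846


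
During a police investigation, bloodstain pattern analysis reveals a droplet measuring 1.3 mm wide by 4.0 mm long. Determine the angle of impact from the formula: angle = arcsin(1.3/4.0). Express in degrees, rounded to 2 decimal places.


Blood spatter impact angle calculation:
width / length = 1.3 / 4.0 = 0.325
angle = arcsin(0.325)
angle = 18.97 degrees

18.97


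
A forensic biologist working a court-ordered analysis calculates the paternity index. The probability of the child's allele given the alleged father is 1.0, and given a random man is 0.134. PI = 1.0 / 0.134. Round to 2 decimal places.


Paternity Index calculation:
PI = P(allele|father) / P(allele|random)
PI = 1.0 / 0.134
PI = 7.46

7.46


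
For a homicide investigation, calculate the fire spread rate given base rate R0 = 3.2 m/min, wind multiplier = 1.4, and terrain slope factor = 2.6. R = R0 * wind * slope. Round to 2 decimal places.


Fire spread rate calculation:
R = R0 * wind_factor * slope_factor
= 3.2 * 1.4 * 2.6
= 4.48 * 2.6
= 11.65 m/min

11.65


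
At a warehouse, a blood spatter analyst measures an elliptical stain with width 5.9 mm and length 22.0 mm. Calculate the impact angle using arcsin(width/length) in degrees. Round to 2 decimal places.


Blood spatter impact angle calculation:
width / length = 5.9 / 22.0 = 0.268182
angle = arcsin(0.268182)
angle = 15.56 degrees

15.56


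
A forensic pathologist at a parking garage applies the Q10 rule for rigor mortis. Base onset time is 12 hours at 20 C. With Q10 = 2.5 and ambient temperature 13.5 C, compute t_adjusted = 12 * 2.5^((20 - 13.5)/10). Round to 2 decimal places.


Rigor mortis time adjustment:
Exponent = (T_ref - T_actual) / 10 = (20 - 13.5) / 10 = 0.65
Q10 factor = 2.5^0.65 = 1.8141
t_adjusted = 12 * 1.8141 = 21.77 hours

21.77


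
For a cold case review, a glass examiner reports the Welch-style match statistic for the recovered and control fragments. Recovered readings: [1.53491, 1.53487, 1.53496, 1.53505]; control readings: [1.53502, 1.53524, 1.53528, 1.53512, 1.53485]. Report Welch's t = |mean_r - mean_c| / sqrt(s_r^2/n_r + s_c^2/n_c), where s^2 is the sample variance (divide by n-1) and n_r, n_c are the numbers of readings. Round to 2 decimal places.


Welch's t-criterion for glass RI comparison:
Recovered mean = sum / n_r = 6.13979 / 4 = 1.5349475
Control mean = sum / n_c = 7.67551 / 5 = 1.535102
Recovered sample variance s_r^2 = 6.025e-09
Control sample variance s_c^2 = 3.032e-08
Welch SE (unpooled) = sqrt(s_r^2/n_r + s_c^2/n_c) = sqrt(1.50625e-09 + 6.064e-09) = sqrt(7.57025e-09) = 8.70072e-05
|mean_r - mean_c| = 0.0001545
t = 0.0001545 / 8.70072e-05 = 1.78

1.78


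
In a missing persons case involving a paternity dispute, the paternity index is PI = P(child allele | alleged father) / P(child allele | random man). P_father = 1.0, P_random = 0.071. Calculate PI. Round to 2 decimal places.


Paternity Index calculation:
PI = P(allele|father) / P(allele|random)
PI = 1.0 / 0.071
PI = 14.08

14.08


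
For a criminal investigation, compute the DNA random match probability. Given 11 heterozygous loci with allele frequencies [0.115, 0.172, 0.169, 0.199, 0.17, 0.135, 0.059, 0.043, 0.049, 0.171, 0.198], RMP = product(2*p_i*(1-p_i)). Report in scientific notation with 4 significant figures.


Computing RMP for 11 loci:
Locus 1: 2 * 0.115 * 0.885 = 0.20355
Locus 2: 2 * 0.172 * 0.828 = 0.284832
Locus 3: 2 * 0.169 * 0.831 = 0.280878
Locus 4: 2 * 0.199 * 0.801 = 0.318798
Locus 5: 2 * 0.17 * 0.83 = 0.2822
Locus 6: 2 * 0.135 * 0.865 = 0.23355
Locus 7: 2 * 0.059 * 0.941 = 0.111038
Locus 8: 2 * 0.043 * 0.957 = 0.082302
Locus 9: 2 * 0.049 * 0.951 = 0.093198
Locus 10: 2 * 0.171 * 0.829 = 0.283518
Locus 11: 2 * 0.198 * 0.802 = 0.317592
RMP = 2.624e-08

2.624e-08


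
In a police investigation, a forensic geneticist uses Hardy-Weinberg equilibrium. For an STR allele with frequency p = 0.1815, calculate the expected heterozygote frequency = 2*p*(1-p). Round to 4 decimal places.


Hardy-Weinberg heterozygote frequency:
q = 1 - p = 1 - 0.1815 = 0.8185
2pq = 2 * 0.1815 * 0.8185 = 0.2971

0.2971


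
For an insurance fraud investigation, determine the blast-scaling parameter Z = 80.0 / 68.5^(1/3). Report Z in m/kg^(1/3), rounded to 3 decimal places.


Scaled distance calculation:
W^(1/3) = 68.5^(1/3) = 4.091635
Z = R / W^(1/3) = 80.0 / 4.091635
Z = 19.552 m/kg^(1/3)

19.552


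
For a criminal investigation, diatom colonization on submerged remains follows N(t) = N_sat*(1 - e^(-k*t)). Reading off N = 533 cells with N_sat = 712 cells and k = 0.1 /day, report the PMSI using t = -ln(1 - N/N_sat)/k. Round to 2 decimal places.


PMSI from diatom colonization curve:
N / N_sat = 533 / 712 = 0.748596
1 - N/N_sat = 0.251404
ln(1 - N/N_sat) = -1.380694
t = -ln(1 - N/N_sat) / k = -(-1.380694) / 0.1 = 13.81 days

13.81


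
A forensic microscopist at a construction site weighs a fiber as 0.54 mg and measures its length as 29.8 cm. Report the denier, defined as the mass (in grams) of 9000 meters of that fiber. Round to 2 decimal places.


Denier calculation:
Mass in grams = 0.54 mg / 1000 = 0.00054 g
Length in meters = 29.8 cm / 100 = 0.298 m
Linear density = mass / length = 0.00054 / 0.298 = 0.00181208 g/m
Denier = (g/m) * 9000 = 0.00181208 * 9000 = 16.31

16.31


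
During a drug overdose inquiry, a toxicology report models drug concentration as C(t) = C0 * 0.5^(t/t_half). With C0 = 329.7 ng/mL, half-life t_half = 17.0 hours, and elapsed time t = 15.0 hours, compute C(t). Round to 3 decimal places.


Drug concentration decay:
Number of half-lives = t / t_half = 15.0 / 17.0 = 0.882353
Decay factor = 0.5^0.882353 = 0.54248193
C(t) = 329.7 * 0.54248193 = 178.856 ng/mL

178.856


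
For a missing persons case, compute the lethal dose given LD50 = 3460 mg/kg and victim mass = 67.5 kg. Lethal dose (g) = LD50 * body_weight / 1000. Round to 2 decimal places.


Lethal dose calculation:
Lethal dose = LD50 * body_weight / 1000
= 3460 * 67.5 / 1000
= 233550 / 1000
= 233.55 g

233.55


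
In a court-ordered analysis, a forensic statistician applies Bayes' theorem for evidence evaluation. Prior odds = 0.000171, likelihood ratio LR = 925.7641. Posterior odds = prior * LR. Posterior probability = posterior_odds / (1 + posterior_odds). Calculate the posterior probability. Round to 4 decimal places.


Bayesian evidence evaluation:
Posterior odds = prior_odds * LR = 0.000171 * 925.7641 = 0.1583057
Posterior probability = posterior_odds / (1 + posterior_odds)
= 0.1583057 / (1 + 0.1583057)
= 0.1583057 / 1.1583057
= 0.1367

0.1367


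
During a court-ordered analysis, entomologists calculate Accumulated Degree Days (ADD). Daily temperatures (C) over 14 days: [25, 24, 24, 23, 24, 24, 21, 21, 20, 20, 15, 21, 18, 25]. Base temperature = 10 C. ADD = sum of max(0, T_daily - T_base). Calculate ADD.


Computing ADD day by day:
Day 1: max(0, 25 - 10) = 15
Day 2: max(0, 24 - 10) = 14
Day 3: max(0, 24 - 10) = 14
Day 4: max(0, 23 - 10) = 13
Day 5: max(0, 24 - 10) = 14
Day 6: max(0, 24 - 10) = 14
Day 7: max(0, 21 - 10) = 11
Day 8: max(0, 21 - 10) = 11
Day 9: max(0, 20 - 10) = 10
Day 10: max(0, 20 - 10) = 10
Day 11: max(0, 15 - 10) = 5
Day 12: max(0, 21 - 10) = 11
Day 13: max(0, 18 - 10) = 8
Day 14: max(0, 25 - 10) = 15
Total ADD = 165

165


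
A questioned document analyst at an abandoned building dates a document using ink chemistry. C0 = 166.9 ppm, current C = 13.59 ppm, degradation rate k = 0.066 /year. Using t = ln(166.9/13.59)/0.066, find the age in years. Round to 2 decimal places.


Document age estimation:
C0/C = 166.9 / 13.59 = 12.281089
ln(C0/C) = 2.508061
t = 2.508061 / 0.066 = 38.00 years

38.00


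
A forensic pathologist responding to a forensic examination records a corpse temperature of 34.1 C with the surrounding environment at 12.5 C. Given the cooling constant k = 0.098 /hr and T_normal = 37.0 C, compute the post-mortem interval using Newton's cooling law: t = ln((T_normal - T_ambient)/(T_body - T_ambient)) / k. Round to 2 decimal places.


Using Newton's law of cooling:
t = ln((T_normal - T_ambient) / (T_body - T_ambient)) / k
T_normal - T_ambient = 24.5
T_body - T_ambient = 21.6
Ratio = 1.134259
ln(ratio) = 0.12598
t = 0.12598 / 0.098 = 1.29 hours

1.29


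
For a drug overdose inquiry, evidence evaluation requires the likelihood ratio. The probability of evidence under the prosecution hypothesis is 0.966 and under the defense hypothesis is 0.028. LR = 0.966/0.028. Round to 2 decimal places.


Likelihood ratio calculation:
LR = P(E|Hp) / P(E|Hd)
LR = 0.966 / 0.028
LR = 34.50

34.50


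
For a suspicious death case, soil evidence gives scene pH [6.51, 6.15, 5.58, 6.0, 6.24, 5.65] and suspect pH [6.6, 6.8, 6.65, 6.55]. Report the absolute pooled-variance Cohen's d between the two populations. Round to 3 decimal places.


Pooled-variance Cohen's d for soil pH comparison:
Scene mean = 36.13 / 6 = 6.021667
Suspect mean = 26.6 / 4 = 6.65
Scene sample variance s_s^2 = 0.127257
Suspect sample variance s_c^2 = 0.011667
Pooled variance = ((n_s-1)*s_s^2 + (n_c-1)*s_c^2) / (n_s + n_c - 2) = 0.08391
Pooled SD = sqrt(0.08391) = 0.289672
Mean difference = -0.628333
|d| = |-0.628333| / 0.289672 = 2.169

2.169


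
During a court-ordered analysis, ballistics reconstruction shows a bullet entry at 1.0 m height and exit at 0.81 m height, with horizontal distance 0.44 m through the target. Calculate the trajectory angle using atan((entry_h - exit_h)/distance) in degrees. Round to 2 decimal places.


Bullet trajectory angle:
Height difference = 1.0 - 0.81 = 0.19 m
angle = atan(0.19 / 0.44)
angle = atan(0.431818)
angle = 23.36 degrees

23.36


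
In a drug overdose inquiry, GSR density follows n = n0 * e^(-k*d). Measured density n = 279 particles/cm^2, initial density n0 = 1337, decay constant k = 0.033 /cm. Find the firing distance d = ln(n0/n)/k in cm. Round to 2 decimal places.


GSR distance calculation:
n0/n = 1337 / 279 = 4.792115
ln(n0/n) = 1.566972
d = 1.566972 / 0.033 = 47.48 cm

47.48


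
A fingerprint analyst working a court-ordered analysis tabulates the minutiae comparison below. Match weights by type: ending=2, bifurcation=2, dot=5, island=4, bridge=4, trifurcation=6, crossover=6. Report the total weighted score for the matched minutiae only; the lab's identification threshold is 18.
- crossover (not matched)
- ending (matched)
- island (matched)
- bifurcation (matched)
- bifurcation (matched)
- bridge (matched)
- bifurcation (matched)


Weighted minutiae match score:
  crossover: not matched, +0
  ending: matched, +2 (running total 2)
  island: matched, +4 (running total 6)
  bifurcation: matched, +2 (running total 8)
  bifurcation: matched, +2 (running total 10)
  bridge: matched, +4 (running total 14)
  bifurcation: matched, +2 (running total 16)
Total score = 16
Threshold = 18; verdict = inconclusive

16


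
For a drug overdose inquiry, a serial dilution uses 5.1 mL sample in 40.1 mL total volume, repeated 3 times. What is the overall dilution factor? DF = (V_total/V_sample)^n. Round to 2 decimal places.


Dilution factor calculation:
Single dilution = V_total / V_sample = 40.1 / 5.1 ≈ 7.862745
Number of dilutions = 3
Total DF = (40.1 / 5.1)^3 (full precision, rounded at the end) = 486.10

486.10


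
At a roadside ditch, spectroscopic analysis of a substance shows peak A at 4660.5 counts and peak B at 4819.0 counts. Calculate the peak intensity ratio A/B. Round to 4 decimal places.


Spectral peak ratio:
Peak A = 4660.5 counts
Peak B = 4819.0 counts
Ratio = 4660.5 / 4819.0 = 0.9671

0.9671


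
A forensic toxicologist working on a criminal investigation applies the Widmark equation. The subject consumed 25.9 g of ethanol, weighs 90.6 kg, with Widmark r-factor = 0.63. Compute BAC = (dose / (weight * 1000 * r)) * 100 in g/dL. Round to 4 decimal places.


Applying the Widmark formula:
BAC = (dose_g / (body_wt * 1000 * r)) * 100
Denominator = 90.6 * 1000 * 0.63 = 57078
BAC = (25.9 / 57078) * 100
BAC = 0.0454 g/dL

0.0454


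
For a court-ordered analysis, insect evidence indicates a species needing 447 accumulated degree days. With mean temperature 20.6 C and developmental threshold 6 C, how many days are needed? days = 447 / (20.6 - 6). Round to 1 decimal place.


Insect development time:
Effective temperature = avg_temp - T_base = 20.6 - 6 = 14.6 C
Days = ADD / effective_temp = 447 / 14.6 = 30.6 days

30.6


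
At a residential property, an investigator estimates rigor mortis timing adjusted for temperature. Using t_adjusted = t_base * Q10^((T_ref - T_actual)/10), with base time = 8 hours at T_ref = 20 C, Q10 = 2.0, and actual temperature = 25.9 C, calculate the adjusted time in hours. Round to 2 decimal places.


Rigor mortis time adjustment:
Exponent = (T_ref - T_actual) / 10 = (20 - 25.9) / 10 = -0.59
Q10 factor = 2.0^-0.59 = 0.66434
t_adjusted = 8 * 0.66434 = 5.31 hours

5.31


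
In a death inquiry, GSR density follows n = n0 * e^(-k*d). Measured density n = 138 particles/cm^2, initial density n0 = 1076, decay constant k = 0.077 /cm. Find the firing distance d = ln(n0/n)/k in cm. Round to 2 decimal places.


GSR distance calculation:
n0/n = 1076 / 138 = 7.797101
ln(n0/n) = 2.053752
d = 2.053752 / 0.077 = 26.67 cm

26.67


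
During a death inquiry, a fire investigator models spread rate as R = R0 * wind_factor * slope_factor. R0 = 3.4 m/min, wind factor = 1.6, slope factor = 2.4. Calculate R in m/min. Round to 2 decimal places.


Fire spread rate calculation:
R = R0 * wind_factor * slope_factor
= 3.4 * 1.6 * 2.4
= 5.44 * 2.4
= 13.06 m/min

13.06


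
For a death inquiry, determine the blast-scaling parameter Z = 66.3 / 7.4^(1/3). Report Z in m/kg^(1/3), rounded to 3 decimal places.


Scaled distance calculation:
W^(1/3) = 7.4^(1/3) = 1.948695
Z = R / W^(1/3) = 66.3 / 1.948695
Z = 34.023 m/kg^(1/3)

34.023


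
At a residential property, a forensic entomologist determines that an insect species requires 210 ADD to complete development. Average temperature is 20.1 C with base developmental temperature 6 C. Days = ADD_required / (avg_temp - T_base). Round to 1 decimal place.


Insect development time:
Effective temperature = avg_temp - T_base = 20.1 - 6 = 14.1 C
Days = ADD / effective_temp = 210 / 14.1 = 14.9 days

14.9


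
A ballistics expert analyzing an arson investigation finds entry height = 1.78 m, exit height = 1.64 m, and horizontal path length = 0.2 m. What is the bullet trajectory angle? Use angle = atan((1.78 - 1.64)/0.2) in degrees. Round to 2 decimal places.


Bullet trajectory angle:
Height difference = 1.78 - 1.64 = 0.14 m
angle = atan(0.14 / 0.2)
angle = atan(0.7)
angle = 34.99 degrees

34.99


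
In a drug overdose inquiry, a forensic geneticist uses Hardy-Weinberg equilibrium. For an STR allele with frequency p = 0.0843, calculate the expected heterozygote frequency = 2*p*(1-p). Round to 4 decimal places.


Hardy-Weinberg heterozygote frequency:
q = 1 - p = 1 - 0.0843 = 0.9157
2pq = 2 * 0.0843 * 0.9157 = 0.1544

0.1544


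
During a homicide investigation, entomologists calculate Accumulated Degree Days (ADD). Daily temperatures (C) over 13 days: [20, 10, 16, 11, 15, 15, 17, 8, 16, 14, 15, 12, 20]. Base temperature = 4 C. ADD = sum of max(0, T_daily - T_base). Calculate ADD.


Computing ADD day by day:
Day 1: max(0, 20 - 4) = 16
Day 2: max(0, 10 - 4) = 6
Day 3: max(0, 16 - 4) = 12
Day 4: max(0, 11 - 4) = 7
Day 5: max(0, 15 - 4) = 11
Day 6: max(0, 15 - 4) = 11
Day 7: max(0, 17 - 4) = 13
Day 8: max(0, 8 - 4) = 4
Day 9: max(0, 16 - 4) = 12
Day 10: max(0, 14 - 4) = 10
Day 11: max(0, 15 - 4) = 11
Day 12: max(0, 12 - 4) = 8
Day 13: max(0, 20 - 4) = 16
Total ADD = 137

137


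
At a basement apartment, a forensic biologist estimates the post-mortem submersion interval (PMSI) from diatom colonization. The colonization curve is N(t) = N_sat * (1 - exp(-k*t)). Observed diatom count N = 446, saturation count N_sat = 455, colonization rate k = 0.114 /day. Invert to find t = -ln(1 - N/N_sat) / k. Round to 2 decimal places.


PMSI from diatom colonization curve:
N / N_sat = 446 / 455 = 0.98022
1 - N/N_sat = 0.01978
ln(1 - N/N_sat) = -3.923084
t = -ln(1 - N/N_sat) / k = -(-3.923084) / 0.114 = 34.41 days

34.41


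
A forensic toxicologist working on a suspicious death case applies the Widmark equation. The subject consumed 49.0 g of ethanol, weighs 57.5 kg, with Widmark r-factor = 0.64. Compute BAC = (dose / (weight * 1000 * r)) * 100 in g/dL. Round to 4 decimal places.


Applying the Widmark formula:
BAC = (dose_g / (body_wt * 1000 * r)) * 100
Denominator = 57.5 * 1000 * 0.64 = 36800
BAC = (49.0 / 36800) * 100
BAC = 0.1332 g/dL

0.1332


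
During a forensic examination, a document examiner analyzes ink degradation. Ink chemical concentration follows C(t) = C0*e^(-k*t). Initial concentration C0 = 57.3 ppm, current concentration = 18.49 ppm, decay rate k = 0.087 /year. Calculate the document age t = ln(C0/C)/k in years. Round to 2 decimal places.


Document age estimation:
C0/C = 57.3 / 18.49 = 3.098972
ln(C0/C) = 1.13107
t = 1.13107 / 0.087 = 13.00 years

13.00


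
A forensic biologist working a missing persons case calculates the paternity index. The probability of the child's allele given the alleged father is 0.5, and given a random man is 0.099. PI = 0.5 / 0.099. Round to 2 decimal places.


Paternity Index calculation:
PI = P(allele|father) / P(allele|random)
PI = 0.5 / 0.099
PI = 5.05

5.05


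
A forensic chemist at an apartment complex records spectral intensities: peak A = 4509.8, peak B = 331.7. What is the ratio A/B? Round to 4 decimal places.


Spectral peak ratio:
Peak A = 4509.8 counts
Peak B = 331.7 counts
Ratio = 4509.8 / 331.7 = 13.5960

13.5960


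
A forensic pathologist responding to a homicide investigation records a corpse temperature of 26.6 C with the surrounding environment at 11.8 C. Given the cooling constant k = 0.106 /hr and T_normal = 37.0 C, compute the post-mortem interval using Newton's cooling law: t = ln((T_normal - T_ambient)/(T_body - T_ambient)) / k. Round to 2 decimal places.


Using Newton's law of cooling:
t = ln((T_normal - T_ambient) / (T_body - T_ambient)) / k
T_normal - T_ambient = 25.2
T_body - T_ambient = 14.8
Ratio = 1.702703
ln(ratio) = 0.532217
t = 0.532217 / 0.106 = 5.02 hours

5.02


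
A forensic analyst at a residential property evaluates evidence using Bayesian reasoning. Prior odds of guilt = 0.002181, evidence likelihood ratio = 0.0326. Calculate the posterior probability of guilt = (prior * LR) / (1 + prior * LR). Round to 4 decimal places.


Bayesian evidence evaluation:
Posterior odds = prior_odds * LR = 0.002181 * 0.0326 = 0.0000711006
Posterior probability = posterior_odds / (1 + posterior_odds)
= 0.0000711006 / (1 + 0.0000711006)
= 0.0000711006 / 1.0000711006
= 0.0001

0.0001


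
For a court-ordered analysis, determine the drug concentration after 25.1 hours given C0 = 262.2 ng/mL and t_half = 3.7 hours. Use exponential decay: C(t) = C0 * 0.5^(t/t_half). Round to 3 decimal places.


Drug concentration decay:
Number of half-lives = t / t_half = 25.1 / 3.7 = 6.783784
Decay factor = 0.5^6.783784 = 0.00907565
C(t) = 262.2 * 0.00907565 = 2.380 ng/mL

2.380


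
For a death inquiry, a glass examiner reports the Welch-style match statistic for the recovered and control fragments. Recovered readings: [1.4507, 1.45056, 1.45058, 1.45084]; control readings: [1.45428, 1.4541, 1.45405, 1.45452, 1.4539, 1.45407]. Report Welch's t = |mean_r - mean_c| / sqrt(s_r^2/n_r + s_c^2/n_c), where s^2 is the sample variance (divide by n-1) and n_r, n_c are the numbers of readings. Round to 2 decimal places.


Welch's t-criterion for glass RI comparison:
Recovered mean = sum / n_r = 5.80268 / 4 = 1.45067
Control mean = sum / n_c = 8.72492 / 6 = 1.4541533
Recovered sample variance s_r^2 = 1.66667e-08
Control sample variance s_c^2 = 4.70267e-08
Welch SE (unpooled) = sqrt(s_r^2/n_r + s_c^2/n_c) = sqrt(4.16667e-09 + 7.83778e-09) = sqrt(1.20045e-08) = 0.000109565
|mean_r - mean_c| = 0.00348333
t = 0.00348333 / 0.000109565 = 31.79

31.79


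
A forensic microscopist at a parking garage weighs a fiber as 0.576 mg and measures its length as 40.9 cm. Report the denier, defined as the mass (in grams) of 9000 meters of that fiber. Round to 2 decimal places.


Denier calculation:
Mass in grams = 0.576 mg / 1000 = 0.000576 g
Length in meters = 40.9 cm / 100 = 0.409 m
Linear density = mass / length = 0.000576 / 0.409 = 0.00140831 g/m
Denier = (g/m) * 9000 = 0.00140831 * 9000 = 12.67

12.67


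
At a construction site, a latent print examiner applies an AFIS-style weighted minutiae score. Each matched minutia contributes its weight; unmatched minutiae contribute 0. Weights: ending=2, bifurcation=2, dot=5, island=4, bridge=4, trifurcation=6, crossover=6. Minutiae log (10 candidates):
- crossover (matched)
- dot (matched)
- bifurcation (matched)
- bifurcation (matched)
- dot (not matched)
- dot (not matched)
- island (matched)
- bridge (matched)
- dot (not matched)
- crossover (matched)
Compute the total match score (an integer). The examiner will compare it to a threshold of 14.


Weighted minutiae match score:
  crossover: matched, +6 (running total 6)
  dot: matched, +5 (running total 11)
  bifurcation: matched, +2 (running total 13)
  bifurcation: matched, +2 (running total 15)
  dot: not matched, +0
  dot: not matched, +0
  island: matched, +4 (running total 19)
  bridge: matched, +4 (running total 23)
  dot: not matched, +0
  crossover: matched, +6 (running total 29)
Total score = 29
Threshold = 14; verdict = identification

29


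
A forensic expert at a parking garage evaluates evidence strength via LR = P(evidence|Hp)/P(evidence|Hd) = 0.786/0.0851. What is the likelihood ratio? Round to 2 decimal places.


Likelihood ratio calculation:
LR = P(E|Hp) / P(E|Hd)
LR = 0.786 / 0.0851
LR = 9.24

9.24


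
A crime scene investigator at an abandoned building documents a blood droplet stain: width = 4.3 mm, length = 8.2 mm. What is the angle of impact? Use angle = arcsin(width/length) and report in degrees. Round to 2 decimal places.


Blood spatter impact angle calculation:
width / length = 4.3 / 8.2 = 0.52439
angle = arcsin(0.52439)
angle = 31.63 degrees

31.63


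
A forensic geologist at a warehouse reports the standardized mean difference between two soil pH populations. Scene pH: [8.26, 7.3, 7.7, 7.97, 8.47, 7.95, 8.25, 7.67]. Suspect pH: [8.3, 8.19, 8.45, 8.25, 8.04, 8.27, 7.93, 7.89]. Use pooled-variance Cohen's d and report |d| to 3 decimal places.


Pooled-variance Cohen's d for soil pH comparison:
Scene mean = 63.57 / 8 = 7.94625
Suspect mean = 65.32 / 8 = 8.165
Scene sample variance s_s^2 = 0.145741
Suspect sample variance s_c^2 = 0.037829
Pooled variance = ((n_s-1)*s_s^2 + (n_c-1)*s_c^2) / (n_s + n_c - 2) = 0.091785
Pooled SD = sqrt(0.091785) = 0.30296
Mean difference = -0.21875
|d| = |-0.21875| / 0.30296 = 0.722

0.722


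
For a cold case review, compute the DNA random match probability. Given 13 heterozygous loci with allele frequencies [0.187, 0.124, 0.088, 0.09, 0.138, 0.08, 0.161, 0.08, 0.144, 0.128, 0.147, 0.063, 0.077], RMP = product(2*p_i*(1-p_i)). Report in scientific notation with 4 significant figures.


Computing RMP for 13 loci:
Locus 1: 2 * 0.187 * 0.813 = 0.304062
Locus 2: 2 * 0.124 * 0.876 = 0.217248
Locus 3: 2 * 0.088 * 0.912 = 0.160512
Locus 4: 2 * 0.09 * 0.91 = 0.1638
Locus 5: 2 * 0.138 * 0.862 = 0.237912
Locus 6: 2 * 0.08 * 0.92 = 0.1472
Locus 7: 2 * 0.161 * 0.839 = 0.270158
Locus 8: 2 * 0.08 * 0.92 = 0.1472
Locus 9: 2 * 0.144 * 0.856 = 0.246528
Locus 10: 2 * 0.128 * 0.872 = 0.223232
Locus 11: 2 * 0.147 * 0.853 = 0.250782
Locus 12: 2 * 0.063 * 0.937 = 0.118062
Locus 13: 2 * 0.077 * 0.923 = 0.142142
RMP = 5.602e-10

5.602e-10


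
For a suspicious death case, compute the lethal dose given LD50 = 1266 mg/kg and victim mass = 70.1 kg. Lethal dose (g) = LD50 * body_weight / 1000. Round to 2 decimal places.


Lethal dose calculation:
Lethal dose = LD50 * body_weight / 1000
= 1266 * 70.1 / 1000
= 88746.6 / 1000
= 88.75 g

88.75


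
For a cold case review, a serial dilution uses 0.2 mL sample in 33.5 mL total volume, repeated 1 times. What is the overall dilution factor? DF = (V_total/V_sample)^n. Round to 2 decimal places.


Dilution factor calculation:
Single dilution = V_total / V_sample = 33.5 / 0.2 ≈ 167.5
Number of dilutions = 1
Total DF = (33.5 / 0.2)^1 (full precision, rounded at the end) = 167.50

167.50


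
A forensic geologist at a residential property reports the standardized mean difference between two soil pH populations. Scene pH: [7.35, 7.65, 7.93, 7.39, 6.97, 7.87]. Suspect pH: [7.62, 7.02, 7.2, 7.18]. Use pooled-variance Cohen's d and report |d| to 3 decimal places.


Pooled-variance Cohen's d for soil pH comparison:
Scene mean = 45.16 / 6 = 7.526667
Suspect mean = 29.02 / 4 = 7.255
Scene sample variance s_s^2 = 0.131107
Suspect sample variance s_c^2 = 0.0657
Pooled variance = ((n_s-1)*s_s^2 + (n_c-1)*s_c^2) / (n_s + n_c - 2) = 0.106579
Pooled SD = sqrt(0.106579) = 0.326464
Mean difference = 0.271667
|d| = |0.271667| / 0.326464 = 0.832

0.832


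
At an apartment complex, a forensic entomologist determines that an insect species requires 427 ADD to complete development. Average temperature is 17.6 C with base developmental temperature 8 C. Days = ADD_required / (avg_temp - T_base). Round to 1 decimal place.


Insect development time:
Effective temperature = avg_temp - T_base = 17.6 - 8 = 9.6 C
Days = ADD / effective_temp = 427 / 9.6 = 44.5 days

44.5


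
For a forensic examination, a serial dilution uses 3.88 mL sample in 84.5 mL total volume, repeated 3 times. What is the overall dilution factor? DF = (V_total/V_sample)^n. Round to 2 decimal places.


Dilution factor calculation:
Single dilution = V_total / V_sample = 84.5 / 3.88 ≈ 21.778351
Number of dilutions = 3
Total DF = (84.5 / 3.88)^3 (full precision, rounded at the end) = 10329.40

10329.40


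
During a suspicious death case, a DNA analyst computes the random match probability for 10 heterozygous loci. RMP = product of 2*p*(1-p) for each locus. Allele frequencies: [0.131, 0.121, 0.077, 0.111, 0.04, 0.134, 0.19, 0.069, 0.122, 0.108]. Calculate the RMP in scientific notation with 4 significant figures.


Computing RMP for 10 loci:
Locus 1: 2 * 0.131 * 0.869 = 0.227678
Locus 2: 2 * 0.121 * 0.879 = 0.212718
Locus 3: 2 * 0.077 * 0.923 = 0.142142
Locus 4: 2 * 0.111 * 0.889 = 0.197358
Locus 5: 2 * 0.04 * 0.96 = 0.0768
Locus 6: 2 * 0.134 * 0.866 = 0.232088
Locus 7: 2 * 0.19 * 0.81 = 0.3078
Locus 8: 2 * 0.069 * 0.931 = 0.128478
Locus 9: 2 * 0.122 * 0.878 = 0.214232
Locus 10: 2 * 0.108 * 0.892 = 0.192672
RMP = 3.953e-08

3.953e-08


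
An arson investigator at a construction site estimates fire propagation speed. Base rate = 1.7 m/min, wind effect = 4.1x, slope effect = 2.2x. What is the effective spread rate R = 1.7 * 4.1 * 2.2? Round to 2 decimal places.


Fire spread rate calculation:
R = R0 * wind_factor * slope_factor
= 1.7 * 4.1 * 2.2
= 6.97 * 2.2
= 15.33 m/min

15.33


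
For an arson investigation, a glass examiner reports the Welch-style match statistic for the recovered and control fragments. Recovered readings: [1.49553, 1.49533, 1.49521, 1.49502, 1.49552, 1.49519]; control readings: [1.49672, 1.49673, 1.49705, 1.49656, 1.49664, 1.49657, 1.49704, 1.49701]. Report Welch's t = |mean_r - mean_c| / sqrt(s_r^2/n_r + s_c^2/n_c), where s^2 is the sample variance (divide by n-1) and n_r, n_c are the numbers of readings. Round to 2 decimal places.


Welch's t-criterion for glass RI comparison:
Recovered mean = sum / n_r = 8.9718 / 6 = 1.4953
Control mean = sum / n_c = 11.97432 / 8 = 1.49679
Recovered sample variance s_r^2 = 4.016e-08
Control sample variance s_c^2 = 4.44e-08
Welch SE (unpooled) = sqrt(s_r^2/n_r + s_c^2/n_c) = sqrt(6.69333e-09 + 5.55e-09) = sqrt(1.22433e-08) = 0.000110649
|mean_r - mean_c| = 0.00149
t = 0.00149 / 0.000110649 = 13.47

13.47


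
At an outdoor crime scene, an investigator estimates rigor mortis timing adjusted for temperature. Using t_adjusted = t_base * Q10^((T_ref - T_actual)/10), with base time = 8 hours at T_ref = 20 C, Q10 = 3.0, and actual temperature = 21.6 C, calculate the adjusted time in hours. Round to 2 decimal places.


Rigor mortis time adjustment:
Exponent = (T_ref - T_actual) / 10 = (20 - 21.6) / 10 = -0.16
Q10 factor = 3.0^-0.16 = 0.8388
t_adjusted = 8 * 0.8388 = 6.71 hours

6.71


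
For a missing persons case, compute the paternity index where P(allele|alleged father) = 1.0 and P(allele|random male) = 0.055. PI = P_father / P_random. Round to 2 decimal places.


Paternity Index calculation:
PI = P(allele|father) / P(allele|random)
PI = 1.0 / 0.055
PI = 18.18

18.18


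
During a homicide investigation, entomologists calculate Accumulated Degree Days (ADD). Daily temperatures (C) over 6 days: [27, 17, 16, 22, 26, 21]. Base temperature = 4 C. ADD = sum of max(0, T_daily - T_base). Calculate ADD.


Computing ADD day by day:
Day 1: max(0, 27 - 4) = 23
Day 2: max(0, 17 - 4) = 13
Day 3: max(0, 16 - 4) = 12
Day 4: max(0, 22 - 4) = 18
Day 5: max(0, 26 - 4) = 22
Day 6: max(0, 21 - 4) = 17
Total ADD = 105

105


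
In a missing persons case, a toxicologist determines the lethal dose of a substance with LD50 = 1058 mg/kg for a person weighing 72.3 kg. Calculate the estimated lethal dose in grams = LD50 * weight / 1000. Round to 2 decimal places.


Lethal dose calculation:
Lethal dose = LD50 * body_weight / 1000
= 1058 * 72.3 / 1000
= 76493.4 / 1000
= 76.49 g

76.49


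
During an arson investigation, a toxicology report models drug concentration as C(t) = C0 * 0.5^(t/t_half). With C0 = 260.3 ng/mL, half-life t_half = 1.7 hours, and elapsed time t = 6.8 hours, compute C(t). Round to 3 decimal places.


Drug concentration decay:
Number of half-lives = t / t_half = 6.8 / 1.7 = 4
Decay factor = 0.5^4 = 0.0625
C(t) = 260.3 * 0.0625 = 16.269 ng/mL

16.269


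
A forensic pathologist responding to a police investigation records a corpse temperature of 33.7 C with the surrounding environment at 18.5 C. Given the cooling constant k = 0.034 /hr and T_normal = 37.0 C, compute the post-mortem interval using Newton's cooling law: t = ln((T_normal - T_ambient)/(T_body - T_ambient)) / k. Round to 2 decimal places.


Using Newton's law of cooling:
t = ln((T_normal - T_ambient) / (T_body - T_ambient)) / k
T_normal - T_ambient = 18.5
T_body - T_ambient = 15.2
Ratio = 1.217105
ln(ratio) = 0.196475
t = 0.196475 / 0.034 = 5.78 hours

5.78


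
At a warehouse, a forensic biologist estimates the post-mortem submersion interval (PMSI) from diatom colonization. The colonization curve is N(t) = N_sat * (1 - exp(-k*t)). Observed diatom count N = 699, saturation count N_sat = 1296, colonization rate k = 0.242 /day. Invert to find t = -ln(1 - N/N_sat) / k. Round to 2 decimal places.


PMSI from diatom colonization curve:
N / N_sat = 699 / 1296 = 0.539352
1 - N/N_sat = 0.460648
ln(1 - N/N_sat) = -0.775121
t = -ln(1 - N/N_sat) / k = -(-0.775121) / 0.242 = 3.20 days

3.20


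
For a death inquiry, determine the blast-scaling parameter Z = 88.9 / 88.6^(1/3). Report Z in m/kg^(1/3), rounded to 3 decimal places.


Scaled distance calculation:
W^(1/3) = 88.6^(1/3) = 4.458046
Z = R / W^(1/3) = 88.9 / 4.458046
Z = 19.941 m/kg^(1/3)

19.941


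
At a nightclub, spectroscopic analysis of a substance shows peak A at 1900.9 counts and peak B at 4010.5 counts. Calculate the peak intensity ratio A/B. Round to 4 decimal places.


Spectral peak ratio:
Peak A = 1900.9 counts
Peak B = 4010.5 counts
Ratio = 1900.9 / 4010.5 = 0.4740

0.4740


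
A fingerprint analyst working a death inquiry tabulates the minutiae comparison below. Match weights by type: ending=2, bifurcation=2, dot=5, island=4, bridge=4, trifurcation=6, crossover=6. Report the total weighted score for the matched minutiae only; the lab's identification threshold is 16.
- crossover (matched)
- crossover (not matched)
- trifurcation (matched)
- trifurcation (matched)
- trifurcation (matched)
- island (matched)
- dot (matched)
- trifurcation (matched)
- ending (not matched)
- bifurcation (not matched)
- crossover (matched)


Weighted minutiae match score:
  crossover: matched, +6 (running total 6)
  crossover: not matched, +0
  trifurcation: matched, +6 (running total 12)
  trifurcation: matched, +6 (running total 18)
  trifurcation: matched, +6 (running total 24)
  island: matched, +4 (running total 28)
  dot: matched, +5 (running total 33)
  trifurcation: matched, +6 (running total 39)
  ending: not matched, +0
  bifurcation: not matched, +0
  crossover: matched, +6 (running total 45)
Total score = 45
Threshold = 16; verdict = identification

45


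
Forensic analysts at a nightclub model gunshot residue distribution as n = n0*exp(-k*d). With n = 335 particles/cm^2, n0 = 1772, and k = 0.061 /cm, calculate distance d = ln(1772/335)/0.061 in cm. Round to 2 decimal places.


GSR distance calculation:
n0/n = 1772 / 335 = 5.289552
ln(n0/n) = 1.665734
d = 1.665734 / 0.061 = 27.31 cm

27.31


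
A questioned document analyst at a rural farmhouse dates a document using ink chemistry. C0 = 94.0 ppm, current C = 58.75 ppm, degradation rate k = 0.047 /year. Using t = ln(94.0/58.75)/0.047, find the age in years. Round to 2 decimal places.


Document age estimation:
C0/C = 94.0 / 58.75 = 1.6
ln(C0/C) = 0.470004
t = 0.470004 / 0.047 = 10.00 years

10.00


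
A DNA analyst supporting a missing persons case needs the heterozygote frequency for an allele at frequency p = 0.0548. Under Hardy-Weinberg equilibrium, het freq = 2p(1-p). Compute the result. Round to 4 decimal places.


Hardy-Weinberg heterozygote frequency:
q = 1 - p = 1 - 0.0548 = 0.9452
2pq = 2 * 0.0548 * 0.9452 = 0.1036

0.1036


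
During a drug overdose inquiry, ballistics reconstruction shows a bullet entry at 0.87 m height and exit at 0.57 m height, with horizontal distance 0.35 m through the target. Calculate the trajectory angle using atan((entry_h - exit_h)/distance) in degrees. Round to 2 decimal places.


Bullet trajectory angle:
Height difference = 0.87 - 0.57 = 0.3 m
angle = atan(0.3 / 0.35)
angle = atan(0.857143)
angle = 40.60 degrees

40.60


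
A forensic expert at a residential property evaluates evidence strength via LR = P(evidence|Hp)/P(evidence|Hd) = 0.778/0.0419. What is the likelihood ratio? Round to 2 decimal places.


Likelihood ratio calculation:
LR = P(E|Hp) / P(E|Hd)
LR = 0.778 / 0.0419
LR = 18.57

18.57


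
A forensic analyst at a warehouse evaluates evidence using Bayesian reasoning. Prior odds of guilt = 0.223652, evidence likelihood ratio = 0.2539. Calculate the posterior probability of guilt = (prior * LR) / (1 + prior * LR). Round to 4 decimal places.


Bayesian evidence evaluation:
Posterior odds = prior_odds * LR = 0.223652 * 0.2539 = 0.05678524
Posterior probability = posterior_odds / (1 + posterior_odds)
= 0.05678524 / (1 + 0.05678524)
= 0.05678524 / 1.05678524
= 0.0537

0.0537


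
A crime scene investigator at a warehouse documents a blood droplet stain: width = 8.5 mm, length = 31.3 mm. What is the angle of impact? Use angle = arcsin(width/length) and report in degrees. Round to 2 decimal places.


Blood spatter impact angle calculation:
width / length = 8.5 / 31.3 = 0.271565
angle = arcsin(0.271565)
angle = 15.76 degrees

15.76


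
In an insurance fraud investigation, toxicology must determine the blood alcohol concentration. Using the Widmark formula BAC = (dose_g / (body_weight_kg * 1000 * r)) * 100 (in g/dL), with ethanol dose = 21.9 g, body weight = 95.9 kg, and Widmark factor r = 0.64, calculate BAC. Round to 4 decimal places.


Applying the Widmark formula:
BAC = (dose_g / (body_wt * 1000 * r)) * 100
Denominator = 95.9 * 1000 * 0.64 = 61376
BAC = (21.9 / 61376) * 100
BAC = 0.0357 g/dL

0.0357


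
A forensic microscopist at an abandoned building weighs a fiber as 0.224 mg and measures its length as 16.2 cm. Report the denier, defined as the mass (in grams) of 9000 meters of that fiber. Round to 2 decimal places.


Denier calculation:
Mass in grams = 0.224 mg / 1000 = 0.000224 g
Length in meters = 16.2 cm / 100 = 0.162 m
Linear density = mass / length = 0.000224 / 0.162 = 0.00138272 g/m
Denier = (g/m) * 9000 = 0.00138272 * 9000 = 12.44

12.44


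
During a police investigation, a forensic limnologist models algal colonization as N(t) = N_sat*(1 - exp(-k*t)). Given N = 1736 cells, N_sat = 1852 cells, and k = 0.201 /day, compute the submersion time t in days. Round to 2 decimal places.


PMSI from diatom colonization curve:
N / N_sat = 1736 / 1852 = 0.937365
1 - N/N_sat = 0.062635
ln(1 - N/N_sat) = -2.770431
t = -ln(1 - N/N_sat) / k = -(-2.770431) / 0.201 = 13.78 days

13.78


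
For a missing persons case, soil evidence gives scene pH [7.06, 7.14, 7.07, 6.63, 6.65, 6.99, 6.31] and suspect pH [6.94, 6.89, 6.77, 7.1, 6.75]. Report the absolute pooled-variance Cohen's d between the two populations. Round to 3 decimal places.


Pooled-variance Cohen's d for soil pH comparison:
Scene mean = 47.85 / 7 = 6.835714
Suspect mean = 34.45 / 5 = 6.89
Scene sample variance s_s^2 = 0.095795
Suspect sample variance s_c^2 = 0.02015
Pooled variance = ((n_s-1)*s_s^2 + (n_c-1)*s_c^2) / (n_s + n_c - 2) = 0.065537
Pooled SD = sqrt(0.065537) = 0.256002
Mean difference = -0.054286
|d| = |-0.054286| / 0.256002 = 0.212

0.212
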